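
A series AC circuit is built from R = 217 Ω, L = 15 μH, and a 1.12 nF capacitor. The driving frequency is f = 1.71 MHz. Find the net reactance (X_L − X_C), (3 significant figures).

ω = 2πf = 1.074e+07 rad/s
X_L = ωL = 161 Ω
X_C = 1/(ωC) = 83.1 Ω
X = 161 − 83.1 = 78.1 Ω

78.1 Ω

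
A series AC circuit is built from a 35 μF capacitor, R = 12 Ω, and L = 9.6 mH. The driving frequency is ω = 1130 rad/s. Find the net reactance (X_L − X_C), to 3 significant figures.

-14.4 Ω

X_L = ωL = 10.8 Ω
X_C = 1/(ωC) = 25.3 Ω
X = 10.8 − 25.3 = -14.4 Ω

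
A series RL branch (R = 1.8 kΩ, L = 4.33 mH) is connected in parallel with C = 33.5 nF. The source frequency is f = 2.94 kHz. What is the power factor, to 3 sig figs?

ω = 2πf = 18470 rad/s
X_L = ωL = 80.0 Ω
X_C = 1/(ωC) = 1620 Ω
Branch 1 (R+jX_L): Z₁ = 1800 + j80.0 Ω, |Z₁| = 1800 Ω
Branch 2 (−jX_C): Z₂ = −j1620 Ω
Parallel: Z = Z₁Z₂/(Z₁+Z₂), |Z| = 1230 Ω, ∠Z = -47.0°
cos φ = cos(-47.0°) = 0.682

0.682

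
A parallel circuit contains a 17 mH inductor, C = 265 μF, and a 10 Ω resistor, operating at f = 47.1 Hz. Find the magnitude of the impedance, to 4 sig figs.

6.391 Ω

ω = 2πf = 295.9 rad/s
X_L = ωL = 5.031 Ω
X_C = 1/(ωC) = 12.75 Ω
Parallel: admittances add. Y = 1/R + 1/(jωL) + jωC
Y = (0.1000 − j0.1203) S
|Y| = 0.1565 S → |Z| = 1/|Y| = 6.391 Ω, ∠Z = −∠Y = 50.28°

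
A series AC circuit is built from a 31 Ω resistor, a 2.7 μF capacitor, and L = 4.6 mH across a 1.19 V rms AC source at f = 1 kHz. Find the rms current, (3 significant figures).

27.6 mA

ω = 2πf = 6283 rad/s
X_L = ωL = 28.9 Ω
X_C = 1/(ωC) = 58.9 Ω
Net reactance X = X_L − X_C = -30.0 Ω
Z = 31.0 − j30.0 Ω
|Z| = √(31.0² + 30.0²) = 43.2 Ω
I = V/|Z| = 1.19/43.2 = 27.6 mA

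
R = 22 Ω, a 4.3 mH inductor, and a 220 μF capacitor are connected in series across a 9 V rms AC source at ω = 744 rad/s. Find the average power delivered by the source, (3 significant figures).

X_L = ωL = 3.20 Ω
X_C = 1/(ωC) = 6.11 Ω
Net reactance X = X_L − X_C = -2.91 Ω
Z = 22.0 − j2.91 Ω
|Z| = √(22.0² + 2.91²) = 22.2 Ω
∠Z = arctan(-2.91/22.0) = -7.54°
I = V/|Z| = 406 mA
P = VI cos φ = 9 × 0.406 × cos(-7.54°) = 3.62 W

3.62 W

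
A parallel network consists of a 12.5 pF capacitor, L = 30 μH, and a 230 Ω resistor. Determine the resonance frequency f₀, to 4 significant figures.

8.219 MHz

ω₀ = 1/√(LC) = 1/√(3e-05 × 1.25e-11) = 5.164e+07 rad/s
f₀ = ω₀/(2π) = 8.219 MHz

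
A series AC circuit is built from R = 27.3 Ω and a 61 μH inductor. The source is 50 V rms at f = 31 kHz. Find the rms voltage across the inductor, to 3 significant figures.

ω = 2πf = 194800 rad/s
X_L = ωL = 11.9 Ω
Z = 27.3 + j11.9 Ω
|Z| = √(27.3² + 11.9²) = 29.8 Ω
I = V/|Z| = 1.68 A
V_L = I·|Z_L| = 1.68 × 11.9 = 20.0 V

20.0 V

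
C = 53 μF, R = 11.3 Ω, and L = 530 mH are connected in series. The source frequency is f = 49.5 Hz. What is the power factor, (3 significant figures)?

0.108

ω = 2πf = 311.0 rad/s
X_L = ωL = 165 Ω
X_C = 1/(ωC) = 60.7 Ω
Net reactance X = X_L − X_C = 104 Ω
Z = 11.3 + j104 Ω
|Z| = √(11.3² + 104²) = 105 Ω
∠Z = arctan(104/11.3) = 83.8°
cos φ = cos(83.8°) = 0.108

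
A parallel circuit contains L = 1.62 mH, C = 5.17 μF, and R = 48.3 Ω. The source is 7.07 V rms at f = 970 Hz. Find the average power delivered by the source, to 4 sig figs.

1.035 W

ω = 2πf = 6095 rad/s
X_L = ωL = 9.873 Ω
X_C = 1/(ωC) = 31.74 Ω
Parallel: admittances add. Y = 1/R + 1/(jωL) + jωC
Y = (0.02070 − j0.06977) S
|Y| = 0.07278 S → |Z| = 1/|Y| = 13.74 Ω, ∠Z = −∠Y = 73.47°
I = V/|Z| = 514.6 mA
P = VI cos φ = 7.07 × 0.5146 × cos(73.47°) = 1.035 W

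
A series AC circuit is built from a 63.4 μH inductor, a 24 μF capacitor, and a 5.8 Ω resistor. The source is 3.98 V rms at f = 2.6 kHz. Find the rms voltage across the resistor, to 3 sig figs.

3.85 V

ω = 2πf = 16340 rad/s
X_L = ωL = 1.04 Ω
X_C = 1/(ωC) = 2.55 Ω
Net reactance X = X_L − X_C = -1.51 Ω
Z = 5.80 − j1.51 Ω
|Z| = √(5.80² + 1.51²) = 5.99 Ω
I = V/|Z| = 664 mA
V_R = I·|Z_R| = 0.664 × 5.80 = 3.85 V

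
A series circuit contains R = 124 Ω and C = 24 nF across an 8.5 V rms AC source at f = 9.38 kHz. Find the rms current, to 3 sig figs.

11.8 mA

ω = 2πf = 58940 rad/s
X_C = 1/(ωC) = 707 Ω
Z = 124 − j707 Ω
|Z| = √(124² + 707²) = 718 Ω
I = V/|Z| = 8.5/718 = 11.8 mA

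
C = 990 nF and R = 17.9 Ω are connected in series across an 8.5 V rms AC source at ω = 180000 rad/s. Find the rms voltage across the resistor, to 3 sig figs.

X_C = 1/(ωC) = 5.61 Ω
Z = 17.9 − j5.61 Ω
|Z| = √(17.9² + 5.61²) = 18.8 Ω
I = V/|Z| = 453 mA
V_R = I·|Z_R| = 0.453 × 17.9 = 8.11 V

8.11 V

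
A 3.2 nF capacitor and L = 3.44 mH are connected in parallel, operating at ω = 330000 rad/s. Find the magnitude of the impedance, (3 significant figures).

5710 Ω

X_L = ωL = 1140 Ω
X_C = 1/(ωC) = 947 Ω
Parallel: admittances add. Y = 1/(jωL) + jωC
Y = (0 + j0.000175) S
|Y| = 0.000175 S → |Z| = 1/|Y| = 5710 Ω, ∠Z = −∠Y = -90.0°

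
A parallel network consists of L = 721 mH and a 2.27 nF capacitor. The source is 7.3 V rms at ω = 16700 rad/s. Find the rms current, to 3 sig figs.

330 μA

X_L = ωL = 12000 Ω
X_C = 1/(ωC) = 26400 Ω
Parallel: admittances add. Y = 1/(jωL) + jωC
Y = (0 − j4.51e-05) S
|Y| = 4.51e-05 S → |Z| = 1/|Y| = 22200 Ω, ∠Z = −∠Y = 90.0°
I = V/|Z| = 7.3/22200 = 330 μA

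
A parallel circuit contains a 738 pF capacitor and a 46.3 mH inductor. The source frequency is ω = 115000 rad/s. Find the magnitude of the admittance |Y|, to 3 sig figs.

X_L = ωL = 5320 Ω
X_C = 1/(ωC) = 11800 Ω
Parallel: admittances add. Y = 1/(jωL) + jωC
Y = (0 − j0.000103) S
|Y| = 0.000103 S → |Z| = 1/|Y| = 9710 Ω, ∠Z = −∠Y = 90.0°

103 μS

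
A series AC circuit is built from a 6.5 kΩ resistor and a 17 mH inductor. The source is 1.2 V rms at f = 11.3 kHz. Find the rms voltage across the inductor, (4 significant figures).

ω = 2πf = 71000 rad/s
X_L = ωL = 1207 Ω
Z = 6500 + j1207 Ω
|Z| = √(6500² + 1207²) = 6611 Ω
I = V/|Z| = 181.5 μA
V_L = I·|Z_L| = 0.0001815 × 1207 = 0.2191 V

0.2191 V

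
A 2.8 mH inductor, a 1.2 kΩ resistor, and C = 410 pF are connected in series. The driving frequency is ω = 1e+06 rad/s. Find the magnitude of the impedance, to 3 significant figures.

X_L = ωL = 2800 Ω
X_C = 1/(ωC) = 2440 Ω
Net reactance X = X_L − X_C = 361 Ω
Z = 1200 + j361 Ω
|Z| = √(1200² + 361²) = 1250 Ω

1250 Ω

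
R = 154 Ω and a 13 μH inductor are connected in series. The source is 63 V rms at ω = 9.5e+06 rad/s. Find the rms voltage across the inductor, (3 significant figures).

39.4 V

X_L = ωL = 123 Ω
Z = 154 + j123 Ω
|Z| = √(154² + 123²) = 197 Ω
I = V/|Z| = 319 mA
V_L = I·|Z_L| = 0.319 × 123 = 39.4 V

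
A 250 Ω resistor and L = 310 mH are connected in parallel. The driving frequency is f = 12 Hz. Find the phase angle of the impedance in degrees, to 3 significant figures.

84.7°

ω = 2πf = 75.40 rad/s
X_L = ωL = 23.4 Ω
Parallel: admittances add. Y = 1/R + 1/(jωL)
Y = (0.00400 − j0.0428) S
|Y| = 0.0430 S → |Z| = 1/|Y| = 23.3 Ω, ∠Z = −∠Y = 84.7°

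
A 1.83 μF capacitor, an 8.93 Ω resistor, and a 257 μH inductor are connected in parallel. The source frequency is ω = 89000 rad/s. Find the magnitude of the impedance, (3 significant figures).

X_L = ωL = 22.9 Ω
X_C = 1/(ωC) = 6.14 Ω
Parallel: admittances add. Y = 1/R + 1/(jωL) + jωC
Y = (0.112 + j0.119) S
|Y| = 0.164 S → |Z| = 1/|Y| = 6.12 Ω, ∠Z = −∠Y = -46.8°

6.12 Ω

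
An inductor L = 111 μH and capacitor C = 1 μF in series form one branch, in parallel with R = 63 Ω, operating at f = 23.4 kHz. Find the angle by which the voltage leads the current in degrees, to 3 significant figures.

81.4°

ω = 2πf = 147000 rad/s
X_L = ωL = 16.3 Ω
X_C = 1/(ωC) = 6.80 Ω
Branch 1: Z₁ = R = 63.0 Ω
Branch 2 (series LC): Z₂ = j(X_L − X_C) = j9.52 Ω
Parallel: Z = Z₁Z₂/(Z₁+Z₂), |Z| = 9.41 Ω, ∠Z = 81.4°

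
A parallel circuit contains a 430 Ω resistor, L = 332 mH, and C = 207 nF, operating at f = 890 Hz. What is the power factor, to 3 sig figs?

0.966

ω = 2πf = 5592 rad/s
X_L = ωL = 1860 Ω
X_C = 1/(ωC) = 864 Ω
Parallel: admittances add. Y = 1/R + 1/(jωL) + jωC
Y = (0.00233 + j0.000619) S
|Y| = 0.00241 S → |Z| = 1/|Y| = 416 Ω, ∠Z = −∠Y = -14.9°
cos φ = cos(-14.9°) = 0.966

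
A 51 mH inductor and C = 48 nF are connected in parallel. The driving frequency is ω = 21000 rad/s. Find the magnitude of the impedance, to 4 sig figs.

13460 Ω

X_L = ωL = 1071 Ω
X_C = 1/(ωC) = 992.1 Ω
Parallel: admittances add. Y = 1/(jωL) + jωC
Y = (0 + j7.429e-05) S
|Y| = 7.429e-05 S → |Z| = 1/|Y| = 13460 Ω, ∠Z = −∠Y = -90.00°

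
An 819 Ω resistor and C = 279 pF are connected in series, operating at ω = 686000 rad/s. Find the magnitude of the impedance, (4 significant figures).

5289 Ω

X_C = 1/(ωC) = 5225 Ω
Z = 819.0 − j5225 Ω
|Z| = √(819.0² + 5225²) = 5289 Ω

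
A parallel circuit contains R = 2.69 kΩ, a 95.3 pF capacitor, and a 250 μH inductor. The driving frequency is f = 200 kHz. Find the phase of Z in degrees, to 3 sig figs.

ω = 2πf = 1.257e+06 rad/s
X_L = ωL = 314 Ω
X_C = 1/(ωC) = 8350 Ω
Parallel: admittances add. Y = 1/R + 1/(jωL) + jωC
Y = (0.000372 − j0.00306) S
|Y| = 0.00309 S → |Z| = 1/|Y| = 324 Ω, ∠Z = −∠Y = 83.1°

83.1°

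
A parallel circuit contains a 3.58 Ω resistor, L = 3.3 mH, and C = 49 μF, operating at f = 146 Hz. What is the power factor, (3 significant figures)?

0.699

ω = 2πf = 917.3 rad/s
X_L = ωL = 3.03 Ω
X_C = 1/(ωC) = 22.2 Ω
Parallel: admittances add. Y = 1/R + 1/(jωL) + jωC
Y = (0.279 − j0.285) S
|Y| = 0.399 S → |Z| = 1/|Y| = 2.50 Ω, ∠Z = −∠Y = 45.6°
cos φ = cos(45.6°) = 0.699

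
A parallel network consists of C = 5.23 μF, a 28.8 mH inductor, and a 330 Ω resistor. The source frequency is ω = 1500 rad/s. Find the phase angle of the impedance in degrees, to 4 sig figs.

X_L = ωL = 43.20 Ω
X_C = 1/(ωC) = 127.5 Ω
Parallel: admittances add. Y = 1/R + 1/(jωL) + jωC
Y = (0.003030 − j0.01530) S
|Y| = 0.01560 S → |Z| = 1/|Y| = 64.10 Ω, ∠Z = −∠Y = 78.80°

78.80°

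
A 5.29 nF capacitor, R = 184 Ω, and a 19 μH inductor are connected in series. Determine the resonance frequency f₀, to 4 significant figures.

502.0 kHz

ω₀ = 1/√(LC) = 1/√(1.9e-05 × 5.29e-09) = 3.154e+06 rad/s
f₀ = ω₀/(2π) = 502.0 kHz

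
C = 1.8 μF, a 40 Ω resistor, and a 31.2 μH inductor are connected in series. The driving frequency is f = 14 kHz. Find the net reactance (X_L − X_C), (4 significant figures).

ω = 2πf = 87960 rad/s
X_L = ωL = 2.744 Ω
X_C = 1/(ωC) = 6.316 Ω
X = 2.744 − 6.316 = -3.571 Ω

-3.571 Ω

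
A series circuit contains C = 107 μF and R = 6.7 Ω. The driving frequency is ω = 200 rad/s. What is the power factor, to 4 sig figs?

0.1419

X_C = 1/(ωC) = 46.73 Ω
Z = 6.700 − j46.73 Ω
|Z| = √(6.700² + 46.73²) = 47.21 Ω
∠Z = arctan(-46.73/6.700) = -81.84°
cos φ = cos(-81.84°) = 0.1419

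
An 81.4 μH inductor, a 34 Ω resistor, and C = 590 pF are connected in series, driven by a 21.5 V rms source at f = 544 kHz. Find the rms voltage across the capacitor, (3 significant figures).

ω = 2πf = 3.418e+06 rad/s
X_L = ωL = 278 Ω
X_C = 1/(ωC) = 496 Ω
Net reactance X = X_L − X_C = -218 Ω
Z = 34.0 − j218 Ω
|Z| = √(34.0² + 218²) = 220 Ω
I = V/|Z| = 97.6 mA
V_C = I·|Z_C| = 0.0976 × 496 = 48.4 V

48.4 V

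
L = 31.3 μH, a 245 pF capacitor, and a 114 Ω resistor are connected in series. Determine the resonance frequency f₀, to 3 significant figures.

ω₀ = 1/√(LC) = 1/√(3.13e-05 × 2.45e-10) = 1.142e+07 rad/s
f₀ = ω₀/(2π) = 1.82 MHz

1.82 MHz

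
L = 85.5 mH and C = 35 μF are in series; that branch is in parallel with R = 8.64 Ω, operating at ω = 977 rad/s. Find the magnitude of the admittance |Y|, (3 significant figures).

X_L = ωL = 83.5 Ω
X_C = 1/(ωC) = 29.2 Ω
Branch 1: Z₁ = R = 8.64 Ω
Branch 2 (series LC): Z₂ = j(X_L − X_C) = j54.3 Ω
Parallel: Z = Z₁Z₂/(Z₁+Z₂), |Z| = 8.53 Ω, ∠Z = 9.04°
|Y| = 1/|Z| = 117 mS

117 mS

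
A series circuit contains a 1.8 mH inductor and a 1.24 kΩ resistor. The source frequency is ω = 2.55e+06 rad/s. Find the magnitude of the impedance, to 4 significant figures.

4755 Ω

X_L = ωL = 4590 Ω
Z = 1240 + j4590 Ω
|Z| = √(1240² + 4590²) = 4755 Ω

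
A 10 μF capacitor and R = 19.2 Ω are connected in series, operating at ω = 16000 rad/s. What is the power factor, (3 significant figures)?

0.951

X_C = 1/(ωC) = 6.25 Ω
Z = 19.2 − j6.25 Ω
|Z| = √(19.2² + 6.25²) = 20.2 Ω
∠Z = arctan(-6.25/19.2) = -18.0°
cos φ = cos(-18.0°) = 0.951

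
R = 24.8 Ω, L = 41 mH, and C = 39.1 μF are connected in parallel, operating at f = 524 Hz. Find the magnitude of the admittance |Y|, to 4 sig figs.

127.8 mS

ω = 2πf = 3292 rad/s
X_L = ωL = 135.0 Ω
X_C = 1/(ωC) = 7.768 Ω
Parallel: admittances add. Y = 1/R + 1/(jωL) + jωC
Y = (0.04032 + j0.1213) S
|Y| = 0.1278 S → |Z| = 1/|Y| = 7.822 Ω, ∠Z = −∠Y = -71.62°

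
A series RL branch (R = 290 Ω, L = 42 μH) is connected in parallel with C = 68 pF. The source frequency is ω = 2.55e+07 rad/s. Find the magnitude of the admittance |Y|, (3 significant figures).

896 μS

X_L = ωL = 1070 Ω
X_C = 1/(ωC) = 577 Ω
Branch 1 (R+jX_L): Z₁ = 290 + j1070 Ω, |Z₁| = 1110 Ω
Branch 2 (−jX_C): Z₂ = −j577 Ω
Parallel: Z = Z₁Z₂/(Z₁+Z₂), |Z| = 1120 Ω, ∠Z = -74.8°
|Y| = 1/|Z| = 896 μS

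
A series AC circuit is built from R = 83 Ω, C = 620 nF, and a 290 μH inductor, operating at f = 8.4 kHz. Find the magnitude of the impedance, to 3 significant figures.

84.4 Ω

ω = 2πf = 52780 rad/s
X_L = ωL = 15.3 Ω
X_C = 1/(ωC) = 30.6 Ω
Net reactance X = X_L − X_C = -15.3 Ω
Z = 83.0 − j15.3 Ω
|Z| = √(83.0² + 15.3²) = 84.4 Ω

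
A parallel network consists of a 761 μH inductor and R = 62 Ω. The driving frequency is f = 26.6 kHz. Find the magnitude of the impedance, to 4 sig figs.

ω = 2πf = 167100 rad/s
X_L = ωL = 127.2 Ω
Parallel: admittances add. Y = 1/R + 1/(jωL)
Y = (0.01613 − j0.007862) S
|Y| = 0.01794 S → |Z| = 1/|Y| = 55.73 Ω, ∠Z = −∠Y = 25.99°

55.73 Ω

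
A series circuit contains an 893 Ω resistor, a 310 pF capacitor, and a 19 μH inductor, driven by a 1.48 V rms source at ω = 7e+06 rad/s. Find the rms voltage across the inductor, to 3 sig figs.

X_L = ωL = 133 Ω
X_C = 1/(ωC) = 461 Ω
Net reactance X = X_L − X_C = -328 Ω
Z = 893 − j328 Ω
|Z| = √(893² + 328²) = 951 Ω
I = V/|Z| = 1.56 mA
V_L = I·|Z_L| = 0.00156 × 133 = 0.207 V

0.207 V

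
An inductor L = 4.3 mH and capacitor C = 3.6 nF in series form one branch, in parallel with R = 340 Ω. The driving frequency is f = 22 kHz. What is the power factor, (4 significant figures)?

ω = 2πf = 138200 rad/s
X_L = ωL = 594.4 Ω
X_C = 1/(ωC) = 2010 Ω
Branch 1: Z₁ = R = 340.0 Ω
Branch 2 (series LC): Z₂ = j(X_L − X_C) = −j1415 Ω
Parallel: Z = Z₁Z₂/(Z₁+Z₂), |Z| = 330.6 Ω, ∠Z = -13.51°
cos φ = cos(-13.51°) = 0.9723

0.9723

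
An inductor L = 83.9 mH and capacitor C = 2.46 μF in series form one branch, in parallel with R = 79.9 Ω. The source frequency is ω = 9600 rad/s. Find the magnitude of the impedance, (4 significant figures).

X_L = ωL = 805.4 Ω
X_C = 1/(ωC) = 42.34 Ω
Branch 1: Z₁ = R = 79.90 Ω
Branch 2 (series LC): Z₂ = j(X_L − X_C) = j763.1 Ω
Parallel: Z = Z₁Z₂/(Z₁+Z₂), |Z| = 79.47 Ω, ∠Z = 5.977°

79.47 Ω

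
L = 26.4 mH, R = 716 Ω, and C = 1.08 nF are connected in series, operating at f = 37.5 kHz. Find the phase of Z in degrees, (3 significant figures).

ω = 2πf = 235600 rad/s
X_L = ωL = 6220 Ω
X_C = 1/(ωC) = 3930 Ω
Net reactance X = X_L − X_C = 2290 Ω
Z = 716 + j2290 Ω
|Z| = √(716² + 2290²) = 2400 Ω
∠Z = arctan(2290/716) = 72.6°

72.6°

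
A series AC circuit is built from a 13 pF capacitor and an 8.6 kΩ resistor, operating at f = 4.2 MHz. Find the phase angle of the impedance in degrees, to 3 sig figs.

-18.7°

ω = 2πf = 2.639e+07 rad/s
X_C = 1/(ωC) = 2910 Ω
Z = 8600 − j2910 Ω
|Z| = √(8600² + 2910²) = 9080 Ω
∠Z = arctan(-2910/8600) = -18.7°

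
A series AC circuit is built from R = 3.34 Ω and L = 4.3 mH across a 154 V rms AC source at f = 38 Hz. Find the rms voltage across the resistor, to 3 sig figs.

147 V

ω = 2πf = 238.8 rad/s
X_L = ωL = 1.03 Ω
Z = 3.34 + j1.03 Ω
|Z| = √(3.34² + 1.03²) = 3.49 Ω
I = V/|Z| = 44.1 A
V_R = I·|Z_R| = 44.1 × 3.34 = 147 V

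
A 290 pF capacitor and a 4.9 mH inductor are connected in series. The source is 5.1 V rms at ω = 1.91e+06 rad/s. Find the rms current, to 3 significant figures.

X_L = ωL = 9360 Ω
X_C = 1/(ωC) = 1810 Ω
Net reactance X = X_L − X_C = 7550 Ω
Z = j7550 Ω
|Z| = √(0² + 7550²) = 7550 Ω
I = V/|Z| = 5.1/7550 = 675 μA

675 μA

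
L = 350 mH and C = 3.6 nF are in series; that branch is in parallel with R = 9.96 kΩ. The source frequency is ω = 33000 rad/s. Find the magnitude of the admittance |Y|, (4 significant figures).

X_L = ωL = 11550 Ω
X_C = 1/(ωC) = 8418 Ω
Branch 1: Z₁ = R = 9960 Ω
Branch 2 (series LC): Z₂ = j(X_L − X_C) = j3132 Ω
Parallel: Z = Z₁Z₂/(Z₁+Z₂), |Z| = 2988 Ω, ∠Z = 72.54°
|Y| = 1/|Z| = 334.7 μS

334.7 μS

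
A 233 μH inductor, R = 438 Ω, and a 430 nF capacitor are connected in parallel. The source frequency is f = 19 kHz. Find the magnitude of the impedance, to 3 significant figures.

64.3 Ω

ω = 2πf = 119400 rad/s
X_L = ωL = 27.8 Ω
X_C = 1/(ωC) = 19.5 Ω
Parallel: admittances add. Y = 1/R + 1/(jωL) + jωC
Y = (0.00228 + j0.0154) S
|Y| = 0.0156 S → |Z| = 1/|Y| = 64.3 Ω, ∠Z = −∠Y = -81.6°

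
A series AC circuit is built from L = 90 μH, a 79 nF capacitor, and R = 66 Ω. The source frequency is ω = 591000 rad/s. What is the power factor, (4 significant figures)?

0.9010

X_L = ωL = 53.19 Ω
X_C = 1/(ωC) = 21.42 Ω
Net reactance X = X_L − X_C = 31.77 Ω
Z = 66.00 + j31.77 Ω
|Z| = √(66.00² + 31.77²) = 73.25 Ω
∠Z = arctan(31.77/66.00) = 25.71°
cos φ = cos(25.71°) = 0.9010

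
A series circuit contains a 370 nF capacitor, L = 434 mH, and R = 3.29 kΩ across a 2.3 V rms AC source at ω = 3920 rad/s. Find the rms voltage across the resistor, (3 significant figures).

2.20 V

X_L = ωL = 1700 Ω
X_C = 1/(ωC) = 689 Ω
Net reactance X = X_L − X_C = 1010 Ω
Z = 3290 + j1010 Ω
|Z| = √(3290² + 1010²) = 3440 Ω
I = V/|Z| = 668 μA
V_R = I·|Z_R| = 0.000668 × 3290 = 2.20 V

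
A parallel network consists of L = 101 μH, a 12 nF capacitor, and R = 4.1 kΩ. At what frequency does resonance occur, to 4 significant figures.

ω₀ = 1/√(LC) = 1/√(0.000101 × 1.2e-08) = 908300 rad/s
f₀ = ω₀/(2π) = 144.6 kHz

144.6 kHz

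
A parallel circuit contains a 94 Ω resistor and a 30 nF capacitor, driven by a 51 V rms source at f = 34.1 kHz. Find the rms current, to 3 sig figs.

634 mA

ω = 2πf = 214300 rad/s
X_C = 1/(ωC) = 156 Ω
Parallel: admittances add. Y = 1/R + jωC
Y = (0.0106 + j0.00643) S
|Y| = 0.0124 S → |Z| = 1/|Y| = 80.5 Ω, ∠Z = −∠Y = -31.1°
I = V/|Z| = 51/80.5 = 634 mA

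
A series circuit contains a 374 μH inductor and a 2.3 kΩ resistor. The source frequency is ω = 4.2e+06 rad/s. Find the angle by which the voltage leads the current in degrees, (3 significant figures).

X_L = ωL = 1570 Ω
Z = 2300 + j1570 Ω
|Z| = √(2300² + 1570²) = 2790 Ω
∠Z = arctan(1570/2300) = 34.3°

34.3°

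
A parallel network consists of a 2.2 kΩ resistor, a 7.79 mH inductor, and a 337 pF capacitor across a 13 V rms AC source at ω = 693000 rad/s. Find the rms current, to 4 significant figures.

5.942 mA

X_L = ωL = 5398 Ω
X_C = 1/(ωC) = 4282 Ω
Parallel: admittances add. Y = 1/R + 1/(jωL) + jωC
Y = (0.0004545 + j4.83e-05) S
|Y| = 0.0004571 S → |Z| = 1/|Y| = 2188 Ω, ∠Z = −∠Y = -6.066°
I = V/|Z| = 13/2188 = 5.942 mA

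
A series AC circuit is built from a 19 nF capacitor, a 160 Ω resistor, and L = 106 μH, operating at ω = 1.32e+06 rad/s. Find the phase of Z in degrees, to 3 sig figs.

X_L = ωL = 140 Ω
X_C = 1/(ωC) = 39.9 Ω
Net reactance X = X_L − X_C = 100 Ω
Z = 160 + j100 Ω
|Z| = √(160² + 100²) = 189 Ω
∠Z = arctan(100/160) = 32.0°

32.0°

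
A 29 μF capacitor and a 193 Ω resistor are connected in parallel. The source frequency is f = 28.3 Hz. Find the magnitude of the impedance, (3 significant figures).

ω = 2πf = 177.8 rad/s
X_C = 1/(ωC) = 194 Ω
Parallel: admittances add. Y = 1/R + jωC
Y = (0.00518 + j0.00516) S
|Y| = 0.00731 S → |Z| = 1/|Y| = 137 Ω, ∠Z = −∠Y = -44.9°

137 Ω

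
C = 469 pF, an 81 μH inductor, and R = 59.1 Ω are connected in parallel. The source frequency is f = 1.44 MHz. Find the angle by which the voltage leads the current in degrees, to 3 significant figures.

-9.66°

ω = 2πf = 9.048e+06 rad/s
X_L = ωL = 733 Ω
X_C = 1/(ωC) = 236 Ω
Parallel: admittances add. Y = 1/R + 1/(jωL) + jωC
Y = (0.0169 + j0.00288) S
|Y| = 0.0172 S → |Z| = 1/|Y| = 58.3 Ω, ∠Z = −∠Y = -9.66°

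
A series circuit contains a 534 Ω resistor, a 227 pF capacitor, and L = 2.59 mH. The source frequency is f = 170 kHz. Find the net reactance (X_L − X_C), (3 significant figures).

ω = 2πf = 1.068e+06 rad/s
X_L = ωL = 2770 Ω
X_C = 1/(ωC) = 4120 Ω
X = 2770 − 4120 = -1360 Ω

-1360 Ω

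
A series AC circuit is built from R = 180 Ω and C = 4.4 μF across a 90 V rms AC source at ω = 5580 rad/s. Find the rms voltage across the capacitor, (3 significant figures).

19.9 V

X_C = 1/(ωC) = 40.7 Ω
Z = 180 − j40.7 Ω
|Z| = √(180² + 40.7²) = 185 Ω
I = V/|Z| = 488 mA
V_C = I·|Z_C| = 0.488 × 40.7 = 19.9 V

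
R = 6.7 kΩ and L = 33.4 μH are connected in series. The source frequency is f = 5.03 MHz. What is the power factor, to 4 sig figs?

ω = 2πf = 3.16e+07 rad/s
X_L = ωL = 1056 Ω
Z = 6700 + j1056 Ω
|Z| = √(6700² + 1056²) = 6783 Ω
∠Z = arctan(1056/6700) = 8.953°
cos φ = cos(8.953°) = 0.9878

0.9878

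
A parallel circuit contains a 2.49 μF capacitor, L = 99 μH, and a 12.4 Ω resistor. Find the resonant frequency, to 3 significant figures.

ω₀ = 1/√(LC) = 1/√(9.9e-05 × 2.49e-06) = 63690 rad/s
f₀ = ω₀/(2π) = 10.1 kHz

10.1 kHz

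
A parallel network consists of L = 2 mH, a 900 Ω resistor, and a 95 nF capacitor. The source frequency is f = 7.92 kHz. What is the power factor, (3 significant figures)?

ω = 2πf = 49760 rad/s
X_L = ωL = 99.5 Ω
X_C = 1/(ωC) = 212 Ω
Parallel: admittances add. Y = 1/R + 1/(jωL) + jωC
Y = (0.00111 − j0.00532) S
|Y| = 0.00543 S → |Z| = 1/|Y| = 184 Ω, ∠Z = −∠Y = 78.2°
cos φ = cos(78.2°) = 0.204

0.204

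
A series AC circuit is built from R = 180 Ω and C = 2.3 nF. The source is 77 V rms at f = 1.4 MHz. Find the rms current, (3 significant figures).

ω = 2πf = 8.796e+06 rad/s
X_C = 1/(ωC) = 49.4 Ω
Z = 180 − j49.4 Ω
|Z| = √(180² + 49.4²) = 187 Ω
I = V/|Z| = 77/187 = 413 mA

413 mA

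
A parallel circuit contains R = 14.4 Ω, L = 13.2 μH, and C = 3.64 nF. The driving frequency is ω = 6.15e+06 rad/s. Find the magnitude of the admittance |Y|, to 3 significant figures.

X_L = ωL = 81.2 Ω
X_C = 1/(ωC) = 44.7 Ω
Parallel: admittances add. Y = 1/R + 1/(jωL) + jωC
Y = (0.0694 + j0.0101) S
|Y| = 0.0702 S → |Z| = 1/|Y| = 14.3 Ω, ∠Z = −∠Y = -8.25°

70.2 mS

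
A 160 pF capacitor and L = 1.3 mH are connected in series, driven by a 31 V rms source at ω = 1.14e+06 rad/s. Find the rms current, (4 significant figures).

X_L = ωL = 1482 Ω
X_C = 1/(ωC) = 5482 Ω
Net reactance X = X_L − X_C = -4000 Ω
Z = − j4000 Ω
|Z| = √(0² + 4000²) = 4000 Ω
I = V/|Z| = 31/4000 = 7.749 mA

7.749 mA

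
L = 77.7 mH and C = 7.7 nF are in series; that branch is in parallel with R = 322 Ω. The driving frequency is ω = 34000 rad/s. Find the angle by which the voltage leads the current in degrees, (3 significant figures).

-15.3°

X_L = ωL = 2640 Ω
X_C = 1/(ωC) = 3820 Ω
Branch 1: Z₁ = R = 322 Ω
Branch 2 (series LC): Z₂ = j(X_L − X_C) = −j1180 Ω
Parallel: Z = Z₁Z₂/(Z₁+Z₂), |Z| = 311 Ω, ∠Z = -15.3°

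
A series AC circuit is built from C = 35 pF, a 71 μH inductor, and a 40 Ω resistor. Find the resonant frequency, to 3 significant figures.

3.19 MHz

ω₀ = 1/√(LC) = 1/√(7.1e-05 × 3.5e-11) = 2.006e+07 rad/s
f₀ = ω₀/(2π) = 3.19 MHz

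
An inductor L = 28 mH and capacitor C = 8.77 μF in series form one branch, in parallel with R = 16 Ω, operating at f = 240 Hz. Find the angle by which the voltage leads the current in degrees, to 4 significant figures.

-25.60°

ω = 2πf = 1508 rad/s
X_L = ωL = 42.22 Ω
X_C = 1/(ωC) = 75.62 Ω
Branch 1: Z₁ = R = 16.00 Ω
Branch 2 (series LC): Z₂ = j(X_L − X_C) = −j33.39 Ω
Parallel: Z = Z₁Z₂/(Z₁+Z₂), |Z| = 14.43 Ω, ∠Z = -25.60°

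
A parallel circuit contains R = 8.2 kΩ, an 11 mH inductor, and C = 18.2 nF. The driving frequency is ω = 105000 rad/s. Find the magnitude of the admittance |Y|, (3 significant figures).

1.05 mS

X_L = ωL = 1160 Ω
X_C = 1/(ωC) = 523 Ω
Parallel: admittances add. Y = 1/R + 1/(jωL) + jωC
Y = (0.000122 + j0.00105) S
|Y| = 0.00105 S → |Z| = 1/|Y| = 950 Ω, ∠Z = −∠Y = -83.3°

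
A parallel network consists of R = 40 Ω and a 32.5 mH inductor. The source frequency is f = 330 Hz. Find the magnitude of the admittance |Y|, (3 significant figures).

29.1 mS

ω = 2πf = 2073 rad/s
X_L = ωL = 67.4 Ω
Parallel: admittances add. Y = 1/R + 1/(jωL)
Y = (0.0250 − j0.0148) S
|Y| = 0.0291 S → |Z| = 1/|Y| = 34.4 Ω, ∠Z = −∠Y = 30.7°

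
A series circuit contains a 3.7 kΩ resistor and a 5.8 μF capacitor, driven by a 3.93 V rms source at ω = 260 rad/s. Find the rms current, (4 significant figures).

X_C = 1/(ωC) = 663.1 Ω
Z = 3700 − j663.1 Ω
|Z| = √(3700² + 663.1²) = 3759 Ω
I = V/|Z| = 3.93/3759 = 1.046 mA

1.046 mA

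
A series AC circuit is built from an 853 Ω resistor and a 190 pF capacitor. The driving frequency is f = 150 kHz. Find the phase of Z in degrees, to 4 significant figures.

-81.32°

ω = 2πf = 942500 rad/s
X_C = 1/(ωC) = 5584 Ω
Z = 853.0 − j5584 Ω
|Z| = √(853.0² + 5584²) = 5649 Ω
∠Z = arctan(-5584/853.0) = -81.32°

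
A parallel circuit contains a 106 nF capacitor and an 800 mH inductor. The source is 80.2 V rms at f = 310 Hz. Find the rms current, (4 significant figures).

ω = 2πf = 1948 rad/s
X_L = ωL = 1558 Ω
X_C = 1/(ωC) = 4843 Ω
Parallel: admittances add. Y = 1/(jωL) + jωC
Y = (0 − j0.0004353) S
|Y| = 0.0004353 S → |Z| = 1/|Y| = 2297 Ω, ∠Z = −∠Y = 90.00°
I = V/|Z| = 80.2/2297 = 34.91 mA

34.91 mA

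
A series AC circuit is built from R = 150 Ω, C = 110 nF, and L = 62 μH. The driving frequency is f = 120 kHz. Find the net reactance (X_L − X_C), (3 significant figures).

34.7 Ω

ω = 2πf = 754000 rad/s
X_L = ωL = 46.7 Ω
X_C = 1/(ωC) = 12.1 Ω
X = 46.7 − 12.1 = 34.7 Ω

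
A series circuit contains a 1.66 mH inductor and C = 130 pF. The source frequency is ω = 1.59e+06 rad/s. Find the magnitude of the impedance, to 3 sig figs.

2200 Ω

X_L = ωL = 2640 Ω
X_C = 1/(ωC) = 4840 Ω
Net reactance X = X_L − X_C = -2200 Ω
Z = − j2200 Ω
|Z| = √(0² + 2200²) = 2200 Ω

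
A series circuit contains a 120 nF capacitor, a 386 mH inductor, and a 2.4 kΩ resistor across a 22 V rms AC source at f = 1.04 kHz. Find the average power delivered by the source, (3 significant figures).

159 mW

ω = 2πf = 6535 rad/s
X_L = ωL = 2520 Ω
X_C = 1/(ωC) = 1280 Ω
Net reactance X = X_L − X_C = 1250 Ω
Z = 2400 + j1250 Ω
|Z| = √(2400² + 1250²) = 2700 Ω
∠Z = arctan(1250/2400) = 27.5°
I = V/|Z| = 8.13 mA
P = VI cos φ = 22 × 0.00813 × cos(27.5°) = 159 mW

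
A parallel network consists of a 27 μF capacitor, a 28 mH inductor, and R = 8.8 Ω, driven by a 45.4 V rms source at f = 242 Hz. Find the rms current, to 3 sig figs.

5.22 A

ω = 2πf = 1521 rad/s
X_L = ωL = 42.6 Ω
X_C = 1/(ωC) = 24.4 Ω
Parallel: admittances add. Y = 1/R + 1/(jωL) + jωC
Y = (0.114 + j0.0176) S
|Y| = 0.115 S → |Z| = 1/|Y| = 8.70 Ω, ∠Z = −∠Y = -8.79°
I = V/|Z| = 45.4/8.70 = 5.22 A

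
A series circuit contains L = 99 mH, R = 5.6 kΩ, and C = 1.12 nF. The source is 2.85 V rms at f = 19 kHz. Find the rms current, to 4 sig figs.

402.3 μA

ω = 2πf = 119400 rad/s
X_L = ωL = 11820 Ω
X_C = 1/(ωC) = 7479 Ω
Net reactance X = X_L − X_C = 4340 Ω
Z = 5600 + j4340 Ω
|Z| = √(5600² + 4340²) = 7085 Ω
I = V/|Z| = 2.85/7085 = 402.3 μA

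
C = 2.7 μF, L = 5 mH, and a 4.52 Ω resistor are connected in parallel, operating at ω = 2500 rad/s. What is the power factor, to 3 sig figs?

0.949

X_L = ωL = 12.5 Ω
X_C = 1/(ωC) = 148 Ω
Parallel: admittances add. Y = 1/R + 1/(jωL) + jωC
Y = (0.221 − j0.0732) S
|Y| = 0.233 S → |Z| = 1/|Y| = 4.29 Ω, ∠Z = −∠Y = 18.3°
cos φ = cos(18.3°) = 0.949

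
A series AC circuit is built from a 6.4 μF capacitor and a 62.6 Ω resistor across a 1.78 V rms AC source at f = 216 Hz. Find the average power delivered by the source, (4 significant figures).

ω = 2πf = 1357 rad/s
X_C = 1/(ωC) = 115.1 Ω
Z = 62.60 − j115.1 Ω
|Z| = √(62.60² + 115.1²) = 131.0 Ω
∠Z = arctan(-115.1/62.60) = -61.47°
I = V/|Z| = 13.58 mA
P = VI cos φ = 1.78 × 0.01358 × cos(-61.47°) = 11.55 mW

11.55 mW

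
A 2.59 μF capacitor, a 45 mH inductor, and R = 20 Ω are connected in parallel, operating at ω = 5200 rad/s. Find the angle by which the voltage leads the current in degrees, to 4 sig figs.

-10.42°

X_L = ωL = 234.0 Ω
X_C = 1/(ωC) = 74.25 Ω
Parallel: admittances add. Y = 1/R + 1/(jωL) + jωC
Y = (0.05000 + j0.009194) S
|Y| = 0.05084 S → |Z| = 1/|Y| = 19.67 Ω, ∠Z = −∠Y = -10.42°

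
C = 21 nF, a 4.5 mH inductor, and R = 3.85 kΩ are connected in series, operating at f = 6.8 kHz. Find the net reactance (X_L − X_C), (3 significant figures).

ω = 2πf = 42730 rad/s
X_L = ωL = 192 Ω
X_C = 1/(ωC) = 1110 Ω
X = 192 − 1110 = -922 Ω

-922 Ω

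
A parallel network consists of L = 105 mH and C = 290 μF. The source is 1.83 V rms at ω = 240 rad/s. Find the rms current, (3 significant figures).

54.7 mA

X_L = ωL = 25.2 Ω
X_C = 1/(ωC) = 14.4 Ω
Parallel: admittances add. Y = 1/(jωL) + jωC
Y = (0 + j0.0299) S
|Y| = 0.0299 S → |Z| = 1/|Y| = 33.4 Ω, ∠Z = −∠Y = -90.0°
I = V/|Z| = 1.83/33.4 = 54.7 mA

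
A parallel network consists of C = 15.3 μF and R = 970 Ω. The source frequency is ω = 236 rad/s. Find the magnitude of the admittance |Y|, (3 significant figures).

3.76 mS

X_C = 1/(ωC) = 277 Ω
Parallel: admittances add. Y = 1/R + jωC
Y = (0.00103 + j0.00361) S
|Y| = 0.00376 S → |Z| = 1/|Y| = 266 Ω, ∠Z = −∠Y = -74.1°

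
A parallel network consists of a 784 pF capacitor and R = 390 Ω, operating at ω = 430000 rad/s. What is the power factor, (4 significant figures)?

0.9915

X_C = 1/(ωC) = 2966 Ω
Parallel: admittances add. Y = 1/R + jωC
Y = (0.002564 + j0.0003371) S
|Y| = 0.002586 S → |Z| = 1/|Y| = 386.7 Ω, ∠Z = −∠Y = -7.490°
cos φ = cos(-7.490°) = 0.9915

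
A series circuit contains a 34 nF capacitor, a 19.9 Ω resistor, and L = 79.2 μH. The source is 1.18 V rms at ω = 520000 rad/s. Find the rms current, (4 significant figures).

46.92 mA

X_L = ωL = 41.18 Ω
X_C = 1/(ωC) = 56.56 Ω
Net reactance X = X_L − X_C = -15.38 Ω
Z = 19.90 − j15.38 Ω
|Z| = √(19.90² + 15.38²) = 25.15 Ω
I = V/|Z| = 1.18/25.15 = 46.92 mA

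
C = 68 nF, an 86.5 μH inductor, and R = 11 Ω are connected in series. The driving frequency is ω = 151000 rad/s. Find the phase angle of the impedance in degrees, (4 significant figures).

-82.57°

X_L = ωL = 13.06 Ω
X_C = 1/(ωC) = 97.39 Ω
Net reactance X = X_L − X_C = -84.33 Ω
Z = 11.00 − j84.33 Ω
|Z| = √(11.00² + 84.33²) = 85.04 Ω
∠Z = arctan(-84.33/11.00) = -82.57°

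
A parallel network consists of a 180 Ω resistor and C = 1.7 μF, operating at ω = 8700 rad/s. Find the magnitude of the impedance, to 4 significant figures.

63.30 Ω

X_C = 1/(ωC) = 67.61 Ω
Parallel: admittances add. Y = 1/R + jωC
Y = (0.005556 + j0.01479) S
|Y| = 0.01580 S → |Z| = 1/|Y| = 63.30 Ω, ∠Z = −∠Y = -69.41°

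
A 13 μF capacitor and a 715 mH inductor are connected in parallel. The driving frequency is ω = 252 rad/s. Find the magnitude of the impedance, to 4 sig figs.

X_L = ωL = 180.2 Ω
X_C = 1/(ωC) = 305.3 Ω
Parallel: admittances add. Y = 1/(jωL) + jωC
Y = (0 − j0.002274) S
|Y| = 0.002274 S → |Z| = 1/|Y| = 439.8 Ω, ∠Z = −∠Y = 90.00°

439.8 Ω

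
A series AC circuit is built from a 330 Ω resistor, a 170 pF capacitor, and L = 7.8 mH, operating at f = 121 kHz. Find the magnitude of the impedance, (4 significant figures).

ω = 2πf = 760300 rad/s
X_L = ωL = 5930 Ω
X_C = 1/(ωC) = 7737 Ω
Net reactance X = X_L − X_C = -1807 Ω
Z = 330.0 − j1807 Ω
|Z| = √(330.0² + 1807²) = 1837 Ω

1837 Ω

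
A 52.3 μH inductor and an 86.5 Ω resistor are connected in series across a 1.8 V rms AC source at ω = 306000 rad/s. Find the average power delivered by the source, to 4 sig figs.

X_L = ωL = 16.00 Ω
Z = 86.50 + j16.00 Ω
|Z| = √(86.50² + 16.00²) = 87.97 Ω
∠Z = arctan(16.00/86.50) = 10.48°
I = V/|Z| = 20.46 mA
P = VI cos φ = 1.8 × 0.02046 × cos(10.48°) = 36.22 mW

36.22 mW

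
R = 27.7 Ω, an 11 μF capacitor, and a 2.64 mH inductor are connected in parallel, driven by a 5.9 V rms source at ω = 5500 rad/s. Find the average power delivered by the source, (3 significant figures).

X_L = ωL = 14.5 Ω
X_C = 1/(ωC) = 16.5 Ω
Parallel: admittances add. Y = 1/R + 1/(jωL) + jωC
Y = (0.0361 − j0.00837) S
|Y| = 0.0371 S → |Z| = 1/|Y| = 27.0 Ω, ∠Z = −∠Y = 13.1°
I = V/|Z| = 219 mA
P = VI cos φ = 5.9 × 0.219 × cos(13.1°) = 1.26 W

1.26 W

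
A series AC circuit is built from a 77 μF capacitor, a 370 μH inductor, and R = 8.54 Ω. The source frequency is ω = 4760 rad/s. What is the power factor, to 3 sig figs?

0.994

X_L = ωL = 1.76 Ω
X_C = 1/(ωC) = 2.73 Ω
Net reactance X = X_L − X_C = -0.967 Ω
Z = 8.54 − j0.967 Ω
|Z| = √(8.54² + 0.967²) = 8.59 Ω
∠Z = arctan(-0.967/8.54) = -6.46°
cos φ = cos(-6.46°) = 0.994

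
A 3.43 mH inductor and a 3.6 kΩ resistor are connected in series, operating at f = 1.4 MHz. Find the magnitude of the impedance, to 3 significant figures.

ω = 2πf = 8.796e+06 rad/s
X_L = ωL = 30200 Ω
Z = 3600 + j30200 Ω
|Z| = √(3600² + 30200²) = 30400 Ω

30400 Ω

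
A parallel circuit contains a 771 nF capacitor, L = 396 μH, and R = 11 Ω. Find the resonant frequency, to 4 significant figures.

9.108 kHz

ω₀ = 1/√(LC) = 1/√(0.000396 × 7.71e-07) = 57230 rad/s
f₀ = ω₀/(2π) = 9.108 kHz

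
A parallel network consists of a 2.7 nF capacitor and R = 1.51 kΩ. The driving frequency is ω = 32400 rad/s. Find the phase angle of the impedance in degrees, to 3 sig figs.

X_C = 1/(ωC) = 11400 Ω
Parallel: admittances add. Y = 1/R + jωC
Y = (0.000662 + j8.75e-05) S
|Y| = 0.000668 S → |Z| = 1/|Y| = 1500 Ω, ∠Z = −∠Y = -7.52°

-7.52°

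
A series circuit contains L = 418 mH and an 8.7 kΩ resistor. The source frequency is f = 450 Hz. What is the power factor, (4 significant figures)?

0.9909

ω = 2πf = 2827 rad/s
X_L = ωL = 1182 Ω
Z = 8700 + j1182 Ω
|Z| = √(8700² + 1182²) = 8780 Ω
∠Z = arctan(1182/8700) = 7.736°
cos φ = cos(7.736°) = 0.9909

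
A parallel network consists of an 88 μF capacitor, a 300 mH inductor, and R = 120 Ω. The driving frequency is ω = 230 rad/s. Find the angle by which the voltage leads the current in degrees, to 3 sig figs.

-34.6°

X_L = ωL = 69.0 Ω
X_C = 1/(ωC) = 49.4 Ω
Parallel: admittances add. Y = 1/R + 1/(jωL) + jωC
Y = (0.00833 + j0.00575) S
|Y| = 0.0101 S → |Z| = 1/|Y| = 98.8 Ω, ∠Z = −∠Y = -34.6°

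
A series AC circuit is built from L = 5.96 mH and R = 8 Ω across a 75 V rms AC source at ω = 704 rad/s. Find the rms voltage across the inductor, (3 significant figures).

X_L = ωL = 4.20 Ω
Z = 8.00 + j4.20 Ω
|Z| = √(8.00² + 4.20²) = 9.03 Ω
I = V/|Z| = 8.30 A
V_L = I·|Z_L| = 8.30 × 4.20 = 34.8 V

34.8 V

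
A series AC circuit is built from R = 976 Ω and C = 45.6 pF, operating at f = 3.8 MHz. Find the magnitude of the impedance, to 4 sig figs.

ω = 2πf = 2.388e+07 rad/s
X_C = 1/(ωC) = 918.5 Ω
Z = 976.0 − j918.5 Ω
|Z| = √(976.0² + 918.5²) = 1340 Ω

1340 Ω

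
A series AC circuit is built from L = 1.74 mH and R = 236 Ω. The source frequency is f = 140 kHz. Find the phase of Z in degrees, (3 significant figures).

ω = 2πf = 879600 rad/s
X_L = ωL = 1530 Ω
Z = 236 + j1530 Ω
|Z| = √(236² + 1530²) = 1550 Ω
∠Z = arctan(1530/236) = 81.2°

81.2°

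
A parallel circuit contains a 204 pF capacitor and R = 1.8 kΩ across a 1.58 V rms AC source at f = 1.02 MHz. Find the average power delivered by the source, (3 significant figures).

1.39 mW

ω = 2πf = 6.409e+06 rad/s
X_C = 1/(ωC) = 765 Ω
Parallel: admittances add. Y = 1/R + jωC
Y = (0.000556 + j0.00131) S
|Y| = 0.00142 S → |Z| = 1/|Y| = 704 Ω, ∠Z = −∠Y = -67.0°
I = V/|Z| = 2.24 mA
P = VI cos φ = 1.58 × 0.00224 × cos(-67.0°) = 1.39 mW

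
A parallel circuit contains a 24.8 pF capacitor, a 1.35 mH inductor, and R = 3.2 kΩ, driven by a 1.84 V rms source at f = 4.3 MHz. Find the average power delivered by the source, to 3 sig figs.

1.06 mW

ω = 2πf = 2.702e+07 rad/s
X_L = ωL = 36500 Ω
X_C = 1/(ωC) = 1490 Ω
Parallel: admittances add. Y = 1/R + 1/(jωL) + jωC
Y = (0.000313 + j0.000643) S
|Y| = 0.000715 S → |Z| = 1/|Y| = 1400 Ω, ∠Z = −∠Y = -64.1°
I = V/|Z| = 1.31 mA
P = VI cos φ = 1.84 × 0.00131 × cos(-64.1°) = 1.06 mW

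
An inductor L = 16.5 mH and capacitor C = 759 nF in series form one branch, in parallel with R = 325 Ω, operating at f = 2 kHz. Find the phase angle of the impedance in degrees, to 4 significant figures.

ω = 2πf = 12570 rad/s
X_L = ωL = 207.3 Ω
X_C = 1/(ωC) = 104.8 Ω
Branch 1: Z₁ = R = 325.0 Ω
Branch 2 (series LC): Z₂ = j(X_L − X_C) = j102.5 Ω
Parallel: Z = Z₁Z₂/(Z₁+Z₂), |Z| = 97.75 Ω, ∠Z = 72.50°

72.50°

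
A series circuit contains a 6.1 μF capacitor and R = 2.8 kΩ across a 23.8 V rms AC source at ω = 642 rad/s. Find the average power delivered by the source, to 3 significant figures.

201 mW

X_C = 1/(ωC) = 255 Ω
Z = 2800 − j255 Ω
|Z| = √(2800² + 255²) = 2810 Ω
∠Z = arctan(-255/2800) = -5.21°
I = V/|Z| = 8.46 mA
P = VI cos φ = 23.8 × 0.00846 × cos(-5.21°) = 201 mW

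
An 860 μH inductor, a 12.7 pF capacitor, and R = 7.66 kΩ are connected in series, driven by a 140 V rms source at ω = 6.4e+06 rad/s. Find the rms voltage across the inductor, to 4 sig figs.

X_L = ωL = 5504 Ω
X_C = 1/(ωC) = 12300 Ω
Net reactance X = X_L − X_C = -6799 Ω
Z = 7660 − j6799 Ω
|Z| = √(7660² + 6799²) = 10240 Ω
I = V/|Z| = 13.67 mA
V_L = I·|Z_L| = 0.01367 × 5504 = 75.23 V

75.23 V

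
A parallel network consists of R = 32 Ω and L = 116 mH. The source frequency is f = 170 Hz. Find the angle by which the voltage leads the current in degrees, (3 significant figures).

14.5°

ω = 2πf = 1068 rad/s
X_L = ωL = 124 Ω
Parallel: admittances add. Y = 1/R + 1/(jωL)
Y = (0.0312 − j0.00807) S
|Y| = 0.0323 S → |Z| = 1/|Y| = 31.0 Ω, ∠Z = −∠Y = 14.5°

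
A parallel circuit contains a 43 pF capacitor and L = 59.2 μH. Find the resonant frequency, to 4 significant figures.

3.154 MHz

ω₀ = 1/√(LC) = 1/√(5.92e-05 × 4.3e-11) = 1.982e+07 rad/s
f₀ = ω₀/(2π) = 3.154 MHz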